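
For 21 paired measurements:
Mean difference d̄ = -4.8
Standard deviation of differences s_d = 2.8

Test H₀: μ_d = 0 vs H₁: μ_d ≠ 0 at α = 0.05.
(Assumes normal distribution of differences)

Answer: t = -7.8560, reject H₀

Derivation:
df = n - 1 = 20
SE = s_d/√n = 2.8/√21 = 0.6110
t = d̄/SE = -4.8/0.6110 = -7.8560
Critical value: t_{0.025,20} = ±2.086
p-value < 0.0001
Decision: reject H₀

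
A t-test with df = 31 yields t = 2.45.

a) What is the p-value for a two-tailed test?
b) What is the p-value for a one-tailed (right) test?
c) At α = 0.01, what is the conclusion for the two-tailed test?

Using t-distribution with df = 31:
a) Two-tailed: p = 2×P(T > 2.45) = 0.0201
b) One-tailed: p = P(T > 2.45) = 0.0101
c) 0.0201 ≥ 0.01, fail to reject H₀

Answer: a) 0.0201, b) 0.0101, c) fail to reject H₀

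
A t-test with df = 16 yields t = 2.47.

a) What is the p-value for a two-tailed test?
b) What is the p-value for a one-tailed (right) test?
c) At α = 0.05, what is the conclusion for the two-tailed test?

Using t-distribution with df = 16:
a) Two-tailed: p = 2×P(T > 2.47) = 0.0251
b) One-tailed: p = P(T > 2.47) = 0.0126
c) 0.0251 < 0.05, reject H₀

Answer: a) 0.0251, b) 0.0126, c) reject H₀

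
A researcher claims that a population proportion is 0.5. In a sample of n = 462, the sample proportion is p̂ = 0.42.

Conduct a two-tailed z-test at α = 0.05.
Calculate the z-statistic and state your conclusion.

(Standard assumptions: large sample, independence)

Answer: z = -3.4391, reject H₀

Derivation:
H₀: p = 0.5, H₁: p ≠ 0.5
Standard error: SE = √(p₀(1-p₀)/n) = √(0.5×0.5/462) = 0.023262
z-statistic: z = (p̂ - p₀)/SE = (0.42 - 0.5)/0.023262 = -3.4391
Critical value: z_0.025 = ±1.960
p-value = 0.0006
Decision: reject H₀ at α = 0.05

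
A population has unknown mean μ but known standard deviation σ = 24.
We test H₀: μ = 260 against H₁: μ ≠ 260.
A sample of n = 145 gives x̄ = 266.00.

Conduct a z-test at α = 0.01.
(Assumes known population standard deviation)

Standard error: SE = σ/√n = 24/√145 = 1.9931
z-statistic: z = (x̄ - μ₀)/SE = (266.00 - 260)/1.9931 = 3.0104
Critical value: ±2.576
p-value = 0.0026
Decision: reject H₀

Answer: z = 3.0104, reject H₀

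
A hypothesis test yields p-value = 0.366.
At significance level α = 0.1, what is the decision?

Answer: fail to reject H₀

Derivation:
Compare p-value to α:
0.366 ≥ 0.1
Decision: fail to reject H₀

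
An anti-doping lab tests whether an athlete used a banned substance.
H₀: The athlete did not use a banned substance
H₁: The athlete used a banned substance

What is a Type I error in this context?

Answer: Falsely accusing a clean athlete of doping

Derivation:
A Type I error (probability α) occurs when we reject a true H₀.
A Type II error (probability β) occurs when we fail to reject a false H₀.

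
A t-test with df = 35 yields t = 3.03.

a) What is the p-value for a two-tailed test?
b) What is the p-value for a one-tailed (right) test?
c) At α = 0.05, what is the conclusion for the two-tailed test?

Answer: a) 0.0046, b) 0.0023, c) reject H₀

Derivation:
Using t-distribution with df = 35:
a) Two-tailed: p = 2×P(T > 3.03) = 0.0046
b) One-tailed: p = P(T > 3.03) = 0.0023
c) 0.0046 < 0.05, reject H₀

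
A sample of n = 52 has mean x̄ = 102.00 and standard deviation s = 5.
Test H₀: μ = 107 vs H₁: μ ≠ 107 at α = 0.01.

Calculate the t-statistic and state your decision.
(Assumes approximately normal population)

Answer: t = -7.2108, reject H₀

Derivation:
df = n - 1 = 51
SE = s/√n = 5/√52 = 0.6934
t = (x̄ - μ₀)/SE = (102.00 - 107)/0.6934 = -7.2108
Critical value: t_{0.005,51} = ±2.676
p-value < 0.0001
Decision: reject H₀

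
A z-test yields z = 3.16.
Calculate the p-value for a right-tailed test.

Answer: p-value ≈ 0.0008

Derivation:
For z = 3.16:
p = P(Z > 3.16) = 1 - Φ(3.16) = 0.0008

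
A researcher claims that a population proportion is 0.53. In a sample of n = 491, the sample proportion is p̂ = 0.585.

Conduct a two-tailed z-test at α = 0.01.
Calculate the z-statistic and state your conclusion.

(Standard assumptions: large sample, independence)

Answer: z = 2.4418, fail to reject H₀

Derivation:
H₀: p = 0.53, H₁: p ≠ 0.53
Standard error: SE = √(p₀(1-p₀)/n) = √(0.53×0.47/491) = 0.022524
z-statistic: z = (p̂ - p₀)/SE = (0.585 - 0.53)/0.022524 = 2.4418
Critical value: z_0.005 = ±2.576
p-value = 0.0146
Decision: fail to reject H₀ at α = 0.01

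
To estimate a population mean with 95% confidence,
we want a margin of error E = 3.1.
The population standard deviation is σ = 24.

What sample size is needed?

Answer: n = 231

Derivation:
z_0.025 = 1.960
n = (z×σ/E)² = (1.960×24/3.1)²
n = 230.2561
Round up: n = 231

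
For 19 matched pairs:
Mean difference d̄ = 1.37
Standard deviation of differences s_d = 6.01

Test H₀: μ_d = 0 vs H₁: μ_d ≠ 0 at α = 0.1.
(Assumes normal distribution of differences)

Answer: t = 0.9936, fail to reject H₀

Derivation:
df = n - 1 = 18
SE = s_d/√n = 6.01/√19 = 1.3788
t = d̄/SE = 1.37/1.3788 = 0.9936
Critical value: t_{0.05,18} = ±1.734
p-value ≈ 0.3336
Decision: fail to reject H₀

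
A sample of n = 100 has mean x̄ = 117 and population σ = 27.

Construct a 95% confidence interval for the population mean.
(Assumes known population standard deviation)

Answer: (111.7080, 122.2920)

Derivation:
Confidence level: 95%, α = 0.05
z_0.025 = 1.960
SE = σ/√n = 27/√100 = 2.7000
Margin of error = 1.960 × 2.7000 = 5.2920
CI: x̄ ± margin = 117 ± 5.2920
CI: (111.7080, 122.2920)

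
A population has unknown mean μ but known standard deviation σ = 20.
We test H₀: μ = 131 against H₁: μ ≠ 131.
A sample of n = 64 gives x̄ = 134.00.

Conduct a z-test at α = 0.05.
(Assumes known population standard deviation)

Standard error: SE = σ/√n = 20/√64 = 2.5000
z-statistic: z = (x̄ - μ₀)/SE = (134.00 - 131)/2.5000 = 1.2000
Critical value: ±1.960
p-value = 0.2301
Decision: fail to reject H₀

Answer: z = 1.2000, fail to reject H₀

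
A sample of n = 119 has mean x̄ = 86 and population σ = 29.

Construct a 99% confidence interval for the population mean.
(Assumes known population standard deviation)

Answer: (79.1520, 92.8480)

Derivation:
Confidence level: 99%, α = 0.01
z_0.005 = 2.576
SE = σ/√n = 29/√119 = 2.6584
Margin of error = 2.576 × 2.6584 = 6.8480
CI: x̄ ± margin = 86 ± 6.8480
CI: (79.1520, 92.8480)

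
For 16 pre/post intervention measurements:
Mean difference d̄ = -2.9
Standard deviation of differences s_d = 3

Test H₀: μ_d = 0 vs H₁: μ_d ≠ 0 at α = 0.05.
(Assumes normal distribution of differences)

Answer: t = -3.8667, reject H₀

Derivation:
df = n - 1 = 15
SE = s_d/√n = 3/√16 = 0.7500
t = d̄/SE = -2.9/0.7500 = -3.8667
Critical value: t_{0.025,15} = ±2.131
p-value ≈ 0.0015
Decision: reject H₀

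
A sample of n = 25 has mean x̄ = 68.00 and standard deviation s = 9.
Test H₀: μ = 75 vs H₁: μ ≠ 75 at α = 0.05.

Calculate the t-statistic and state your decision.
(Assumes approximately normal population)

Answer: t = -3.8889, reject H₀

Derivation:
df = n - 1 = 24
SE = s/√n = 9/√25 = 1.8000
t = (x̄ - μ₀)/SE = (68.00 - 75)/1.8000 = -3.8889
Critical value: t_{0.025,24} = ±2.064
p-value ≈ 0.0007
Decision: reject H₀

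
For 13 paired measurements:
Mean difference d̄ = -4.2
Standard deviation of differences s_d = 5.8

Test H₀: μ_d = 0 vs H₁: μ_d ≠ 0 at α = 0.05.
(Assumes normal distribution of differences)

df = n - 1 = 12
SE = s_d/√n = 5.8/√13 = 1.6086
t = d̄/SE = -4.2/1.6086 = -2.6110
Critical value: t_{0.025,12} = ±2.179
p-value ≈ 0.0228
Decision: reject H₀

Answer: t = -2.6110, reject H₀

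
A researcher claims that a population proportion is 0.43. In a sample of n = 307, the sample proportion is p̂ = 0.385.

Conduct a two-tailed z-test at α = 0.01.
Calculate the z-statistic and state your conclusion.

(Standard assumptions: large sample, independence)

H₀: p = 0.43, H₁: p ≠ 0.43
Standard error: SE = √(p₀(1-p₀)/n) = √(0.43×0.57/307) = 0.028255
z-statistic: z = (p̂ - p₀)/SE = (0.385 - 0.43)/0.028255 = -1.5926
Critical value: z_0.005 = ±2.576
p-value = 0.1112
Decision: fail to reject H₀ at α = 0.01

Answer: z = -1.5926, fail to reject H₀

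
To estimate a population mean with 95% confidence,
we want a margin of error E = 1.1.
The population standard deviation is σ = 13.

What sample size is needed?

Answer: n = 537

Derivation:
z_0.025 = 1.960
n = (z×σ/E)² = (1.960×13/1.1)²
n = 536.5540
Round up: n = 537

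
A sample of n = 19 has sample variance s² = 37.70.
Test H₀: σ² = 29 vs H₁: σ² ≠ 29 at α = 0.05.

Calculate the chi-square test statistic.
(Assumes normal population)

df = n - 1 = 18
χ² = (n-1)s²/σ₀² = 18×37.70/29 = 23.4000
Critical values: χ²_{0.975,18} = 8.231, χ²_{0.025,18} = 31.526
Rejection region: χ² < 8.231 or χ² > 31.526
Decision: fail to reject H₀

Answer: χ² = 23.4000, fail to reject H₀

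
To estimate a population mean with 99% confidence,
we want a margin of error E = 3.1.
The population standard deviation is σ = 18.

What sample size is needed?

z_0.005 = 2.576
n = (z×σ/E)² = (2.576×18/3.1)²
n = 223.7244
Round up: n = 224

Answer: n = 224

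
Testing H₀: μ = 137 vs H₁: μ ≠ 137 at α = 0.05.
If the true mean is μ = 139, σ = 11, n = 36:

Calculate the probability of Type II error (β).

SE = σ/√n = 11/√36 = 1.8333
Critical values: μ₀ ± z_0.025×SE = 137 ± 1.960×1.8333
Acceptance region: (133.4067, 140.5933)
Under H₁ (μ = 139): z_high = (140.5933 - 139)/1.8333 = 0.8691, z_low = (133.4067 - 139)/1.8333 = -3.0509
β = P(not reject | H₁) = Φ(0.8691) - Φ(-3.0509) ≈ 0.8065

Answer: β ≈ 0.8065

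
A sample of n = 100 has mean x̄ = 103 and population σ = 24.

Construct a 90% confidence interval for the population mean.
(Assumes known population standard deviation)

Answer: (99.0520, 106.9480)

Derivation:
Confidence level: 90%, α = 0.1
z_0.05 = 1.645
SE = σ/√n = 24/√100 = 2.4000
Margin of error = 1.645 × 2.4000 = 3.9480
CI: x̄ ± margin = 103 ± 3.9480
CI: (99.0520, 106.9480)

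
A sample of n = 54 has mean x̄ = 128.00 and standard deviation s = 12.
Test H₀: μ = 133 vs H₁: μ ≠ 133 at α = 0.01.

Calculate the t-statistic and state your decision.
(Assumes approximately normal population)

Answer: t = -3.0618, reject H₀

Derivation:
df = n - 1 = 53
SE = s/√n = 12/√54 = 1.6330
t = (x̄ - μ₀)/SE = (128.00 - 133)/1.6330 = -3.0618
Critical value: t_{0.005,53} = ±2.672
p-value ≈ 0.0035
Decision: reject H₀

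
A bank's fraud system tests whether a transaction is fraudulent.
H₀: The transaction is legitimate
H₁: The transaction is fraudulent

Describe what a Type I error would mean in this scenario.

Type I error (α): Rejecting H₀ when H₀ is true
Type II error (β): Failing to reject H₀ when H₁ is true

Answer: Blocking a legitimate transaction as fraud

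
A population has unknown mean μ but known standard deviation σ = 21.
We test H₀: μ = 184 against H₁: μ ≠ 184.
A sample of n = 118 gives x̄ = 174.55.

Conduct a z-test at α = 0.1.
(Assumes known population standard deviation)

Answer: z = -4.8883, reject H₀

Derivation:
Standard error: SE = σ/√n = 21/√118 = 1.9332
z-statistic: z = (x̄ - μ₀)/SE = (174.55 - 184)/1.9332 = -4.8883
Critical value: ±1.645
p-value < 0.0001
Decision: reject H₀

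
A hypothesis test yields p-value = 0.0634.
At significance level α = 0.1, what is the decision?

Answer: reject H₀

Derivation:
Compare p-value to α:
0.0634 < 0.1
Decision: reject H₀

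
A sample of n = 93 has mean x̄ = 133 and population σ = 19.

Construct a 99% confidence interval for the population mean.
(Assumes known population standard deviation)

Confidence level: 99%, α = 0.01
z_0.005 = 2.576
SE = σ/√n = 19/√93 = 1.9702
Margin of error = 2.576 × 1.9702 = 5.0752
CI: x̄ ± margin = 133 ± 5.0752
CI: (127.9248, 138.0752)

Answer: (127.9248, 138.0752)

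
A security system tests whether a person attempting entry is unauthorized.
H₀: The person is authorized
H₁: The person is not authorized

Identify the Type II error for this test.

Type I error (α): Rejecting H₀ when H₀ is true
Type II error (β): Failing to reject H₀ when H₁ is true

Answer: Granting entry to an unauthorized person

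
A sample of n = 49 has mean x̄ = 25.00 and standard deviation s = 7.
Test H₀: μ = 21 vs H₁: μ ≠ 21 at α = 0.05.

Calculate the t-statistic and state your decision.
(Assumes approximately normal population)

Answer: t = 4.0000, reject H₀

Derivation:
df = n - 1 = 48
SE = s/√n = 7/√49 = 1.0000
t = (x̄ - μ₀)/SE = (25.00 - 21)/1.0000 = 4.0000
Critical value: t_{0.025,48} = ±2.011
p-value ≈ 0.0002
Decision: reject H₀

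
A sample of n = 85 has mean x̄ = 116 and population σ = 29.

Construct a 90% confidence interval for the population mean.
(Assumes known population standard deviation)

Confidence level: 90%, α = 0.1
z_0.05 = 1.645
SE = σ/√n = 29/√85 = 3.1455
Margin of error = 1.645 × 3.1455 = 5.1743
CI: x̄ ± margin = 116 ± 5.1743
CI: (110.8257, 121.1743)

Answer: (110.8257, 121.1743)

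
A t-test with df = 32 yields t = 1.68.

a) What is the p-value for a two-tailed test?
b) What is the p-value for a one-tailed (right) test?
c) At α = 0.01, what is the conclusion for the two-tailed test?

Using t-distribution with df = 32:
a) Two-tailed: p = 2×P(T > 1.68) = 0.1027
b) One-tailed: p = P(T > 1.68) = 0.0513
c) 0.1027 ≥ 0.01, fail to reject H₀

Answer: a) 0.1027, b) 0.0513, c) fail to reject H₀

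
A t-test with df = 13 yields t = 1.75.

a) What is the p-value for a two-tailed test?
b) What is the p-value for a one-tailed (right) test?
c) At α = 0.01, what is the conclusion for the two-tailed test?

Using t-distribution with df = 13:
a) Two-tailed: p = 2×P(T > 1.75) = 0.1037
b) One-tailed: p = P(T > 1.75) = 0.0518
c) 0.1037 ≥ 0.01, fail to reject H₀

Answer: a) 0.1037, b) 0.0518, c) fail to reject H₀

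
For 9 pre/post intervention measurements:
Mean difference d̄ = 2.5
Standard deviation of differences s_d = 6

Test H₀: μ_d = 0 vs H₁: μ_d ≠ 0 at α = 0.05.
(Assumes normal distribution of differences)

Answer: t = 1.2500, fail to reject H₀

Derivation:
df = n - 1 = 8
SE = s_d/√n = 6/√9 = 2.0000
t = d̄/SE = 2.5/2.0000 = 1.2500
Critical value: t_{0.025,8} = ±2.306
p-value ≈ 0.2466
Decision: fail to reject H₀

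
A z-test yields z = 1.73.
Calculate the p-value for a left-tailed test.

Answer: p-value ≈ 0.9582

Derivation:
For z = 1.73:
p = P(Z < 1.73) = Φ(1.73) = 0.9582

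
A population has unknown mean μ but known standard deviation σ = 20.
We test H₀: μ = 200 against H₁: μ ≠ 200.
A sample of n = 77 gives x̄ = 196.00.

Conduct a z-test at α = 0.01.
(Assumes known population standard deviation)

Standard error: SE = σ/√n = 20/√77 = 2.2792
z-statistic: z = (x̄ - μ₀)/SE = (196.00 - 200)/2.2792 = -1.7550
Critical value: ±2.576
p-value = 0.0793
Decision: fail to reject H₀

Answer: z = -1.7550, fail to reject H₀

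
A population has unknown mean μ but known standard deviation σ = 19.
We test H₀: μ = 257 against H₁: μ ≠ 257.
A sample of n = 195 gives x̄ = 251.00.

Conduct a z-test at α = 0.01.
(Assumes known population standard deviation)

Standard error: SE = σ/√n = 19/√195 = 1.3606
z-statistic: z = (x̄ - μ₀)/SE = (251.00 - 257)/1.3606 = -4.4098
Critical value: ±2.576
p-value < 0.0001
Decision: reject H₀

Answer: z = -4.4098, reject H₀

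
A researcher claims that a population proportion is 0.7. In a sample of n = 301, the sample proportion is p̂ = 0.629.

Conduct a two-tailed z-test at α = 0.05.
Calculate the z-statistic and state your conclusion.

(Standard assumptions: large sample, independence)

Answer: z = -2.6880, reject H₀

Derivation:
H₀: p = 0.7, H₁: p ≠ 0.7
Standard error: SE = √(p₀(1-p₀)/n) = √(0.7×0.3/301) = 0.026414
z-statistic: z = (p̂ - p₀)/SE = (0.629 - 0.7)/0.026414 = -2.6880
Critical value: z_0.025 = ±1.960
p-value = 0.0072
Decision: reject H₀ at α = 0.05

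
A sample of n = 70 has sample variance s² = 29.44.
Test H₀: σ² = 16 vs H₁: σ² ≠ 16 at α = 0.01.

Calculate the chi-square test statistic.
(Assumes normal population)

Answer: χ² = 126.9600, reject H₀

Derivation:
df = n - 1 = 69
χ² = (n-1)s²/σ₀² = 69×29.44/16 = 126.9600
Critical values: χ²_{0.995,69} = 42.494, χ²_{0.005,69} = 102.996
Rejection region: χ² < 42.494 or χ² > 102.996
Decision: reject H₀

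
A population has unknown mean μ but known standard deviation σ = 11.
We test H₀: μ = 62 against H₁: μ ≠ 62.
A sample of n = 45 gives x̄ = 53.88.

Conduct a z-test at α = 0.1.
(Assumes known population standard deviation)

Answer: z = -4.9518, reject H₀

Derivation:
Standard error: SE = σ/√n = 11/√45 = 1.6398
z-statistic: z = (x̄ - μ₀)/SE = (53.88 - 62)/1.6398 = -4.9518
Critical value: ±1.645
p-value < 0.0001
Decision: reject H₀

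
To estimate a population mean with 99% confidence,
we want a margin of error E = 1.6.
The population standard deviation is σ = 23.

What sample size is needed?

z_0.005 = 2.576
n = (z×σ/E)² = (2.576×23/1.6)²
n = 1371.2209
Round up: n = 1372

Answer: n = 1372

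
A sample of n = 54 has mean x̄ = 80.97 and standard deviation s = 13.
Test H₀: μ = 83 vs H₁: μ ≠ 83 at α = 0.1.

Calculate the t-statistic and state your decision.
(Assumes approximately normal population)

Answer: t = -1.1475, fail to reject H₀

Derivation:
df = n - 1 = 53
SE = s/√n = 13/√54 = 1.7691
t = (x̄ - μ₀)/SE = (80.97 - 83)/1.7691 = -1.1475
Critical value: t_{0.05,53} = ±1.674
p-value ≈ 0.2563
Decision: fail to reject H₀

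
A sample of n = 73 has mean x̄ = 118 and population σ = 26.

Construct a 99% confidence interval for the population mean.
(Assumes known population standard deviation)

Confidence level: 99%, α = 0.01
z_0.005 = 2.576
SE = σ/√n = 26/√73 = 3.0431
Margin of error = 2.576 × 3.0431 = 7.8390
CI: x̄ ± margin = 118 ± 7.8390
CI: (110.1610, 125.8390)

Answer: (110.1610, 125.8390)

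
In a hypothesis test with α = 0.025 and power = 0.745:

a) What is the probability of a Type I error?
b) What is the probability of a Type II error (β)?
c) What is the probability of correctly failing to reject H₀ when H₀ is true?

a) Type I error probability = α = 0.025
b) Power = P(reject H₀ | H₁ true) = 1 - β = 0.745, so Type II error probability = β = 1 - Power = 0.255
c) P(fail to reject H₀ | H₀ true) = 1 - α = 0.975

Answer: a) 0.025, b) 0.255, c) 0.975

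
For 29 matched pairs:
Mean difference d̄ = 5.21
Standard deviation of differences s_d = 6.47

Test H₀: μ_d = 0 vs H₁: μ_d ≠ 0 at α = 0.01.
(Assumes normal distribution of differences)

Answer: t = 4.3366, reject H₀

Derivation:
df = n - 1 = 28
SE = s_d/√n = 6.47/√29 = 1.2014
t = d̄/SE = 5.21/1.2014 = 4.3366
Critical value: t_{0.005,28} = ±2.763
p-value ≈ 0.0002
Decision: reject H₀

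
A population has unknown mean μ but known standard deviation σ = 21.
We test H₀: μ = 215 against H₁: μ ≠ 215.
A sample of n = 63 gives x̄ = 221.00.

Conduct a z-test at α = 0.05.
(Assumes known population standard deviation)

Standard error: SE = σ/√n = 21/√63 = 2.6458
z-statistic: z = (x̄ - μ₀)/SE = (221.00 - 215)/2.6458 = 2.2677
Critical value: ±1.960
p-value = 0.0233
Decision: reject H₀

Answer: z = 2.2677, reject H₀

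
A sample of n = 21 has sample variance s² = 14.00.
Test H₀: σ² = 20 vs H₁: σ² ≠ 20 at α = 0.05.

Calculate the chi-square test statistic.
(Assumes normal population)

Answer: χ² = 14.0000, fail to reject H₀

Derivation:
df = n - 1 = 20
χ² = (n-1)s²/σ₀² = 20×14.00/20 = 14.0000
Critical values: χ²_{0.975,20} = 9.591, χ²_{0.025,20} = 34.170
Rejection region: χ² < 9.591 or χ² > 34.170
Decision: fail to reject H₀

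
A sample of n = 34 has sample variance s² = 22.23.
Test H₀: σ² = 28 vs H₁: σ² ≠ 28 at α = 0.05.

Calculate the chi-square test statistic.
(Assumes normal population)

Answer: χ² = 26.1996, fail to reject H₀

Derivation:
df = n - 1 = 33
χ² = (n-1)s²/σ₀² = 33×22.23/28 = 26.1996
Critical values: χ²_{0.975,33} = 19.047, χ²_{0.025,33} = 50.725
Rejection region: χ² < 19.047 or χ² > 50.725
Decision: fail to reject H₀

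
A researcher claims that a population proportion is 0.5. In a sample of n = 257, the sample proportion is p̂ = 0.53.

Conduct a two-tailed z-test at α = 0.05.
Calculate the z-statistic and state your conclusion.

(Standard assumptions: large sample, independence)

Answer: z = 0.9619, fail to reject H₀

Derivation:
H₀: p = 0.5, H₁: p ≠ 0.5
Standard error: SE = √(p₀(1-p₀)/n) = √(0.5×0.5/257) = 0.031189
z-statistic: z = (p̂ - p₀)/SE = (0.53 - 0.5)/0.031189 = 0.9619
Critical value: z_0.025 = ±1.960
p-value = 0.3361
Decision: fail to reject H₀ at α = 0.05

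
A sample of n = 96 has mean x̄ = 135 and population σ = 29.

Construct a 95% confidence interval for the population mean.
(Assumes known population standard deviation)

Answer: (129.1988, 140.8012)

Derivation:
Confidence level: 95%, α = 0.05
z_0.025 = 1.960
SE = σ/√n = 29/√96 = 2.9598
Margin of error = 1.960 × 2.9598 = 5.8012
CI: x̄ ± margin = 135 ± 5.8012
CI: (129.1988, 140.8012)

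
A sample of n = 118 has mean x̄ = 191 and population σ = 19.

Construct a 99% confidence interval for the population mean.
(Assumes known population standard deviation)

Answer: (186.4943, 195.5057)

Derivation:
Confidence level: 99%, α = 0.01
z_0.005 = 2.576
SE = σ/√n = 19/√118 = 1.7491
Margin of error = 2.576 × 1.7491 = 4.5057
CI: x̄ ± margin = 191 ± 4.5057
CI: (186.4943, 195.5057)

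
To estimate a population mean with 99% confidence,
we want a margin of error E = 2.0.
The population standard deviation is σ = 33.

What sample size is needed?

z_0.005 = 2.576
n = (z×σ/E)² = (2.576×33/2.0)²
n = 1806.5900
Round up: n = 1807

Answer: n = 1807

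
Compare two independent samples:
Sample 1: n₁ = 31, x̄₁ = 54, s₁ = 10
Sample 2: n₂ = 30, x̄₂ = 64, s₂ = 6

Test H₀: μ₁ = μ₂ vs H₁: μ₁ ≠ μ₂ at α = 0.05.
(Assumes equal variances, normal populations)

Pooled variance: s²_p = [30×10² + 29×6²]/(59) = 68.5424
s_p = 8.2790
SE = s_p×√(1/n₁ + 1/n₂) = 8.2790×√(1/31 + 1/30) = 2.1203
t = (x̄₁ - x̄₂)/SE = (54 - 64)/2.1203 = -4.7163
df = 59, t-critical = ±2.001
Decision: reject H₀

Answer: t = -4.7163, reject H₀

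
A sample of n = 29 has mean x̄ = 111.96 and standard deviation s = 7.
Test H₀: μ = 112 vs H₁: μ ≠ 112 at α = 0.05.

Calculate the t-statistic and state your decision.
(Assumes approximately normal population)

df = n - 1 = 28
SE = s/√n = 7/√29 = 1.2999
t = (x̄ - μ₀)/SE = (111.96 - 112)/1.2999 = -0.0308
Critical value: t_{0.025,28} = ±2.048
p-value ≈ 0.9756
Decision: fail to reject H₀

Answer: t = -0.0308, fail to reject H₀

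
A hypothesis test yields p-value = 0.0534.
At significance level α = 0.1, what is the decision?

Answer: reject H₀

Derivation:
Compare p-value to α:
0.0534 < 0.1
Decision: reject H₀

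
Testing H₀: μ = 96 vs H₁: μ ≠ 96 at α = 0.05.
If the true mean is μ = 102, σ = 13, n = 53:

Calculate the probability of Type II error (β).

SE = σ/√n = 13/√53 = 1.7857
Critical values: μ₀ ± z_0.025×SE = 96 ± 1.960×1.7857
Acceptance region: (92.5000, 99.5000)
Under H₁ (μ = 102): z_high = (99.5000 - 102)/1.7857 = -1.4000, z_low = (92.5000 - 102)/1.7857 = -5.3200
β = P(not reject | H₁) = Φ(-1.4000) - Φ(-5.3200) ≈ 0.0808

Answer: β ≈ 0.0808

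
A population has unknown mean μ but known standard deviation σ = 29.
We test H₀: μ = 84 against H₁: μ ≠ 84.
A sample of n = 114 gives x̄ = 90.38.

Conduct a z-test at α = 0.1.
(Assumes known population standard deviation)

Answer: z = 2.3490, reject H₀

Derivation:
Standard error: SE = σ/√n = 29/√114 = 2.7161
z-statistic: z = (x̄ - μ₀)/SE = (90.38 - 84)/2.7161 = 2.3490
Critical value: ±1.645
p-value = 0.0188
Decision: reject H₀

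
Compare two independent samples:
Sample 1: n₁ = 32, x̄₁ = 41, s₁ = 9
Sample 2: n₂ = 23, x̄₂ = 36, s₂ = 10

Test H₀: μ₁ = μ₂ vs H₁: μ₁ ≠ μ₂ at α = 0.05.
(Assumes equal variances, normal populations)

Pooled variance: s²_p = [31×9² + 22×10²]/(53) = 88.8868
s_p = 9.4280
SE = s_p×√(1/n₁ + 1/n₂) = 9.4280×√(1/32 + 1/23) = 2.5773
t = (x̄₁ - x̄₂)/SE = (41 - 36)/2.5773 = 1.9400
df = 53, t-critical = ±2.006
Decision: fail to reject H₀

Answer: t = 1.9400, fail to reject H₀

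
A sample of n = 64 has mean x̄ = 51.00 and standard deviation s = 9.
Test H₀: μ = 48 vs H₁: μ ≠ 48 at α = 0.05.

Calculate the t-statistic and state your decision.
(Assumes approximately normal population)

df = n - 1 = 63
SE = s/√n = 9/√64 = 1.1250
t = (x̄ - μ₀)/SE = (51.00 - 48)/1.1250 = 2.6667
Critical value: t_{0.025,63} = ±1.998
p-value ≈ 0.0097
Decision: reject H₀

Answer: t = 2.6667, reject H₀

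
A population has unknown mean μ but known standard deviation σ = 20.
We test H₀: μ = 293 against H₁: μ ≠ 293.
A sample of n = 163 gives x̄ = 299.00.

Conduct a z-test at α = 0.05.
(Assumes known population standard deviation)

Standard error: SE = σ/√n = 20/√163 = 1.5665
z-statistic: z = (x̄ - μ₀)/SE = (299.00 - 293)/1.5665 = 3.8302
Critical value: ±1.960
p-value = 0.0001
Decision: reject H₀

Answer: z = 3.8302, reject H₀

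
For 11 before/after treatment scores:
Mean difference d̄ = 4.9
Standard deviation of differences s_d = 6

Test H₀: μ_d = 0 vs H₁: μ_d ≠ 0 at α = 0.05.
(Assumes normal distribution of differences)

df = n - 1 = 10
SE = s_d/√n = 6/√11 = 1.8091
t = d̄/SE = 4.9/1.8091 = 2.7085
Critical value: t_{0.025,10} = ±2.228
p-value ≈ 0.0220
Decision: reject H₀

Answer: t = 2.7085, reject H₀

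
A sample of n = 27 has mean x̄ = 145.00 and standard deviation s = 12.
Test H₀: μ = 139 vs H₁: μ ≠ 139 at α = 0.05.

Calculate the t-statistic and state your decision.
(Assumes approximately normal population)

df = n - 1 = 26
SE = s/√n = 12/√27 = 2.3094
t = (x̄ - μ₀)/SE = (145.00 - 139)/2.3094 = 2.5981
Critical value: t_{0.025,26} = ±2.056
p-value ≈ 0.0152
Decision: reject H₀

Answer: t = 2.5981, reject H₀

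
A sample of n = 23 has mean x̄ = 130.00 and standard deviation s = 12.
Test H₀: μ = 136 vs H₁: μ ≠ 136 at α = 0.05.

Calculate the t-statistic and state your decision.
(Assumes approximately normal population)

df = n - 1 = 22
SE = s/√n = 12/√23 = 2.5022
t = (x̄ - μ₀)/SE = (130.00 - 136)/2.5022 = -2.3979
Critical value: t_{0.025,22} = ±2.074
p-value ≈ 0.0254
Decision: reject H₀

Answer: t = -2.3979, reject H₀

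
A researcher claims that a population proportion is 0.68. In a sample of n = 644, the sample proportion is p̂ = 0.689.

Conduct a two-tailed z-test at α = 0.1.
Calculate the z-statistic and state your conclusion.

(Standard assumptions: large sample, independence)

Answer: z = 0.4896, fail to reject H₀

Derivation:
H₀: p = 0.68, H₁: p ≠ 0.68
Standard error: SE = √(p₀(1-p₀)/n) = √(0.68×0.32/644) = 0.018382
z-statistic: z = (p̂ - p₀)/SE = (0.689 - 0.68)/0.018382 = 0.4896
Critical value: z_0.05 = ±1.645
p-value = 0.6244
Decision: fail to reject H₀ at α = 0.1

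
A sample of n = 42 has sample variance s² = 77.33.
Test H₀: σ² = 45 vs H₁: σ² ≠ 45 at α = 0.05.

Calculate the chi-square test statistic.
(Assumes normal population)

df = n - 1 = 41
χ² = (n-1)s²/σ₀² = 41×77.33/45 = 70.4562
Critical values: χ²_{0.975,41} = 25.215, χ²_{0.025,41} = 60.561
Rejection region: χ² < 25.215 or χ² > 60.561
Decision: reject H₀

Answer: χ² = 70.4562, reject H₀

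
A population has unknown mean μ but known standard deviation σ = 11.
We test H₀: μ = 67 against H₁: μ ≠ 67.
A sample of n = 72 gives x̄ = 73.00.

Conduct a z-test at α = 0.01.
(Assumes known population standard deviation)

Answer: z = 4.6282, reject H₀

Derivation:
Standard error: SE = σ/√n = 11/√72 = 1.2964
z-statistic: z = (x̄ - μ₀)/SE = (73.00 - 67)/1.2964 = 4.6282
Critical value: ±2.576
p-value < 0.0001
Decision: reject H₀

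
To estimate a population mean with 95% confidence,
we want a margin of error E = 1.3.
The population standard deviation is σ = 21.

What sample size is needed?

Answer: n = 1003

Derivation:
z_0.025 = 1.960
n = (z×σ/E)² = (1.960×21/1.3)²
n = 1002.4530
Round up: n = 1003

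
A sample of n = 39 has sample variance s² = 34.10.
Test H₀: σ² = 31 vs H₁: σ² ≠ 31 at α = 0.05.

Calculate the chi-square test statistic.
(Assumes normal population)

df = n - 1 = 38
χ² = (n-1)s²/σ₀² = 38×34.10/31 = 41.8000
Critical values: χ²_{0.975,38} = 22.878, χ²_{0.025,38} = 56.896
Rejection region: χ² < 22.878 or χ² > 56.896
Decision: fail to reject H₀

Answer: χ² = 41.8000, fail to reject H₀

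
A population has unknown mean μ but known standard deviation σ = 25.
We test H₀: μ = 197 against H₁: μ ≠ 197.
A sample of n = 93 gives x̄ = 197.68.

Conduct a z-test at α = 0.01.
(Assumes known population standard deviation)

Answer: z = 0.2623, fail to reject H₀

Derivation:
Standard error: SE = σ/√n = 25/√93 = 2.5924
z-statistic: z = (x̄ - μ₀)/SE = (197.68 - 197)/2.5924 = 0.2623
Critical value: ±2.576
p-value = 0.7931
Decision: fail to reject H₀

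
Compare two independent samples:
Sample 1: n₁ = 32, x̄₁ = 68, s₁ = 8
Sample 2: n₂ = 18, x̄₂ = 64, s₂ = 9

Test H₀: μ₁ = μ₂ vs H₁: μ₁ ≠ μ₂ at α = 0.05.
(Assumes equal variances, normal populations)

Answer: t = 1.6225, fail to reject H₀

Derivation:
Pooled variance: s²_p = [31×8² + 17×9²]/(48) = 70.0208
s_p = 8.3678
SE = s_p×√(1/n₁ + 1/n₂) = 8.3678×√(1/32 + 1/18) = 2.4654
t = (x̄₁ - x̄₂)/SE = (68 - 64)/2.4654 = 1.6225
df = 48, t-critical = ±2.011
Decision: fail to reject H₀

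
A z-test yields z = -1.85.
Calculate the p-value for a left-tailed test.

For z = -1.85:
p = P(Z < -1.85) = Φ(-1.85) = 0.0322

Answer: p-value ≈ 0.0322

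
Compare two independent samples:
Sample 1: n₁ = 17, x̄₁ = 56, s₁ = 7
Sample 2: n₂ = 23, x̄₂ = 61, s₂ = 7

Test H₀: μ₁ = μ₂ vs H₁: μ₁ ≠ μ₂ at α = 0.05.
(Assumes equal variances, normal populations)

Answer: t = -2.2332, reject H₀

Derivation:
Pooled variance: s²_p = [16×7² + 22×7²]/(38) = 49.0000
s_p = 7.0000
SE = s_p×√(1/n₁ + 1/n₂) = 7.0000×√(1/17 + 1/23) = 2.2389
t = (x̄₁ - x̄₂)/SE = (56 - 61)/2.2389 = -2.2332
df = 38, t-critical = ±2.024
Decision: reject H₀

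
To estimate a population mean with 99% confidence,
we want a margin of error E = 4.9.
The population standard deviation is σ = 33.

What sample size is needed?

Answer: n = 301

Derivation:
z_0.005 = 2.576
n = (z×σ/E)² = (2.576×33/4.9)²
n = 300.9729
Round up: n = 301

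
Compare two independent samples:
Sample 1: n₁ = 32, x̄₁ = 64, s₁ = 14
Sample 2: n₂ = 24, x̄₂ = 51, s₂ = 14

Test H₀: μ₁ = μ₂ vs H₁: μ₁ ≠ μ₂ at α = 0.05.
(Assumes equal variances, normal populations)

Pooled variance: s²_p = [31×14² + 23×14²]/(54) = 196.0000
s_p = 14.0000
SE = s_p×√(1/n₁ + 1/n₂) = 14.0000×√(1/32 + 1/24) = 3.7804
t = (x̄₁ - x̄₂)/SE = (64 - 51)/3.7804 = 3.4388
df = 54, t-critical = ±2.005
Decision: reject H₀

Answer: t = 3.4388, reject H₀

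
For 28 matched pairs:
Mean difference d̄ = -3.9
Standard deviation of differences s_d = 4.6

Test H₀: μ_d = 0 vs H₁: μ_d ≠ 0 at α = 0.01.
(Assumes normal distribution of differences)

Answer: t = -4.4864, reject H₀

Derivation:
df = n - 1 = 27
SE = s_d/√n = 4.6/√28 = 0.8693
t = d̄/SE = -3.9/0.8693 = -4.4864
Critical value: t_{0.005,27} = ±2.771
p-value ≈ 0.0001
Decision: reject H₀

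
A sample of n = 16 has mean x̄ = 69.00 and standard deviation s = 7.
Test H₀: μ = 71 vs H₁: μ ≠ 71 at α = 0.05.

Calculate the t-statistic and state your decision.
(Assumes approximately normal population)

df = n - 1 = 15
SE = s/√n = 7/√16 = 1.7500
t = (x̄ - μ₀)/SE = (69.00 - 71)/1.7500 = -1.1429
Critical value: t_{0.025,15} = ±2.131
p-value ≈ 0.2710
Decision: fail to reject H₀

Answer: t = -1.1429, fail to reject H₀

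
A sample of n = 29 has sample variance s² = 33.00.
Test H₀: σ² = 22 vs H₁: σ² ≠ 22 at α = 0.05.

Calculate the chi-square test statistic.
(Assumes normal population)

Answer: χ² = 42.0000, fail to reject H₀

Derivation:
df = n - 1 = 28
χ² = (n-1)s²/σ₀² = 28×33.00/22 = 42.0000
Critical values: χ²_{0.975,28} = 15.308, χ²_{0.025,28} = 44.461
Rejection region: χ² < 15.308 or χ² > 44.461
Decision: fail to reject H₀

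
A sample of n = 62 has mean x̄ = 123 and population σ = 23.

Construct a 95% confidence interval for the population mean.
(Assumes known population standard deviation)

Answer: (117.2748, 128.7252)

Derivation:
Confidence level: 95%, α = 0.05
z_0.025 = 1.960
SE = σ/√n = 23/√62 = 2.9210
Margin of error = 1.960 × 2.9210 = 5.7252
CI: x̄ ± margin = 123 ± 5.7252
CI: (117.2748, 128.7252)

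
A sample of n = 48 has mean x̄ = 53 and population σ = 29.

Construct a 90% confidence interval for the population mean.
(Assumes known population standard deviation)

Confidence level: 90%, α = 0.1
z_0.05 = 1.645
SE = σ/√n = 29/√48 = 4.1858
Margin of error = 1.645 × 4.1858 = 6.8856
CI: x̄ ± margin = 53 ± 6.8856
CI: (46.1144, 59.8856)

Answer: (46.1144, 59.8856)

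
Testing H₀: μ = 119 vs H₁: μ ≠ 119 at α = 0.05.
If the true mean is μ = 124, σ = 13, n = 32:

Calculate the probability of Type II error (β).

Answer: β ≈ 0.4146

Derivation:
SE = σ/√n = 13/√32 = 2.2981
Critical values: μ₀ ± z_0.025×SE = 119 ± 1.960×2.2981
Acceptance region: (114.4957, 123.5043)
Under H₁ (μ = 124): z_high = (123.5043 - 124)/2.2981 = -0.2157, z_low = (114.4957 - 124)/2.2981 = -4.1357
β = P(not reject | H₁) = Φ(-0.2157) - Φ(-4.1357) ≈ 0.4146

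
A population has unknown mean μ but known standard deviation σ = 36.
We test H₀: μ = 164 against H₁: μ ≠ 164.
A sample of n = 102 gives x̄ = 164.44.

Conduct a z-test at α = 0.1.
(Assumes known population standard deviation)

Standard error: SE = σ/√n = 36/√102 = 3.5645
z-statistic: z = (x̄ - μ₀)/SE = (164.44 - 164)/3.5645 = 0.1234
Critical value: ±1.645
p-value = 0.9018
Decision: fail to reject H₀

Answer: z = 0.1234, fail to reject H₀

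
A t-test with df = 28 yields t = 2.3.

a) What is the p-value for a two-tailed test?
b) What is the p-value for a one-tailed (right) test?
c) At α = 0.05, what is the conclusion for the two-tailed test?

Using t-distribution with df = 28:
a) Two-tailed: p = 2×P(T > 2.3) = 0.0291
b) One-tailed: p = P(T > 2.3) = 0.0146
c) 0.0291 < 0.05, reject H₀

Answer: a) 0.0291, b) 0.0146, c) reject H₀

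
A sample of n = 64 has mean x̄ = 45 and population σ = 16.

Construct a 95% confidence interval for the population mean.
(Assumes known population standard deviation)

Answer: (41.0800, 48.9200)

Derivation:
Confidence level: 95%, α = 0.05
z_0.025 = 1.960
SE = σ/√n = 16/√64 = 2.0000
Margin of error = 1.960 × 2.0000 = 3.9200
CI: x̄ ± margin = 45 ± 3.9200
CI: (41.0800, 48.9200)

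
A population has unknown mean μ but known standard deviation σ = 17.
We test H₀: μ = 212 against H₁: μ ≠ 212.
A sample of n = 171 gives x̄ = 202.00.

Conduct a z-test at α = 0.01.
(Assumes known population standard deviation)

Standard error: SE = σ/√n = 17/√171 = 1.3000
z-statistic: z = (x̄ - μ₀)/SE = (202.00 - 212)/1.3000 = -7.6923
Critical value: ±2.576
p-value < 0.0001
Decision: reject H₀

Answer: z = -7.6923, reject H₀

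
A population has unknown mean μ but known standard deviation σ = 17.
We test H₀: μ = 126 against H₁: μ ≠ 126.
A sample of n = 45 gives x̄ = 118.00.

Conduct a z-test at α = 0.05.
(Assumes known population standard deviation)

Answer: z = -3.1568, reject H₀

Derivation:
Standard error: SE = σ/√n = 17/√45 = 2.5342
z-statistic: z = (x̄ - μ₀)/SE = (118.00 - 126)/2.5342 = -3.1568
Critical value: ±1.960
p-value = 0.0016
Decision: reject H₀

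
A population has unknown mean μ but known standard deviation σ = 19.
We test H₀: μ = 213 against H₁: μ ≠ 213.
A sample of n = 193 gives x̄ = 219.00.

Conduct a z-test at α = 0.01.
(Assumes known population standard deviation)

Standard error: SE = σ/√n = 19/√193 = 1.3676
z-statistic: z = (x̄ - μ₀)/SE = (219.00 - 213)/1.3676 = 4.3872
Critical value: ±2.576
p-value < 0.0001
Decision: reject H₀

Answer: z = 4.3872, reject H₀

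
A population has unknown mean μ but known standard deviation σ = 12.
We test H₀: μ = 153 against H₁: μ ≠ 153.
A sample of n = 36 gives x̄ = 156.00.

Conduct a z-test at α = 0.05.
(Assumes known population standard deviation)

Standard error: SE = σ/√n = 12/√36 = 2.0000
z-statistic: z = (x̄ - μ₀)/SE = (156.00 - 153)/2.0000 = 1.5000
Critical value: ±1.960
p-value = 0.1336
Decision: fail to reject H₀

Answer: z = 1.5000, fail to reject H₀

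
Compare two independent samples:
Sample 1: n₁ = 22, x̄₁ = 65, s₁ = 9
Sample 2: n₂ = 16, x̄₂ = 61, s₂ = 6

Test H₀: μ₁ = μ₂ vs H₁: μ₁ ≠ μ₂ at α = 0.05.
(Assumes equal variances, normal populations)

Answer: t = 1.5430, fail to reject H₀

Derivation:
Pooled variance: s²_p = [21×9² + 15×6²]/(36) = 62.2500
s_p = 7.8899
SE = s_p×√(1/n₁ + 1/n₂) = 7.8899×√(1/22 + 1/16) = 2.5923
t = (x̄₁ - x̄₂)/SE = (65 - 61)/2.5923 = 1.5430
df = 36, t-critical = ±2.028
Decision: fail to reject H₀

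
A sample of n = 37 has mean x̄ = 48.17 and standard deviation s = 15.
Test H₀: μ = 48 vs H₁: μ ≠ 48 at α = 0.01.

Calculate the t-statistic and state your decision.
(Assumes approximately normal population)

df = n - 1 = 36
SE = s/√n = 15/√37 = 2.4660
t = (x̄ - μ₀)/SE = (48.17 - 48)/2.4660 = 0.0689
Critical value: t_{0.005,36} = ±2.719
p-value ≈ 0.9455
Decision: fail to reject H₀

Answer: t = 0.0689, fail to reject H₀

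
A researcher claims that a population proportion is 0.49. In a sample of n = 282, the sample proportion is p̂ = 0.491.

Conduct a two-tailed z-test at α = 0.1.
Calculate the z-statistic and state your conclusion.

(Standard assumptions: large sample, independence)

H₀: p = 0.49, H₁: p ≠ 0.49
Standard error: SE = √(p₀(1-p₀)/n) = √(0.49×0.51/282) = 0.029769
z-statistic: z = (p̂ - p₀)/SE = (0.491 - 0.49)/0.029769 = 0.0336
Critical value: z_0.05 = ±1.645
p-value = 0.9732
Decision: fail to reject H₀ at α = 0.1

Answer: z = 0.0336, fail to reject H₀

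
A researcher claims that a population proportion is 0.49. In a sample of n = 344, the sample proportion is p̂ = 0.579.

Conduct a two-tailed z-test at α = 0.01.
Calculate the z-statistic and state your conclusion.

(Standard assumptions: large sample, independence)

Answer: z = 3.3020, reject H₀

Derivation:
H₀: p = 0.49, H₁: p ≠ 0.49
Standard error: SE = √(p₀(1-p₀)/n) = √(0.49×0.51/344) = 0.026953
z-statistic: z = (p̂ - p₀)/SE = (0.579 - 0.49)/0.026953 = 3.3020
Critical value: z_0.005 = ±2.576
p-value = 0.0010
Decision: reject H₀ at α = 0.01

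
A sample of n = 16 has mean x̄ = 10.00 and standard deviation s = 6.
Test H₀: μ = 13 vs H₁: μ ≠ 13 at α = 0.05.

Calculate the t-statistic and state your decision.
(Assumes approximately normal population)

Answer: t = -2.0000, fail to reject H₀

Derivation:
df = n - 1 = 15
SE = s/√n = 6/√16 = 1.5000
t = (x̄ - μ₀)/SE = (10.00 - 13)/1.5000 = -2.0000
Critical value: t_{0.025,15} = ±2.131
p-value ≈ 0.0639
Decision: fail to reject H₀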